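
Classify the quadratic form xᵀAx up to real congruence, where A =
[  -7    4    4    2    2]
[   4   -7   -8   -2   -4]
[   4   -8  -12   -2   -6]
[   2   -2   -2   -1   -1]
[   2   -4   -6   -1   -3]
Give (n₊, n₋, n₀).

step 0: pivot -7 → sign −
step 1: pivot -33/7 → sign −
step 2: pivot -92/33 → sign −
step 3: pivot -6/23 → sign −
step 4: row/col 4 already zero → sign 0
signature = (0, 4, 1)

Answer: (0, 4, 1)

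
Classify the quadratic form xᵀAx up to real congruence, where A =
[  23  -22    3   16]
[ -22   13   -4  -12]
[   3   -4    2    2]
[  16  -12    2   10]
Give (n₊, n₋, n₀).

Answer: (3, 1, 0)

Derivation:
step 0: pivot 23 → sign +
step 1: pivot -185/23 → sign −
step 2: pivot 327/185 → sign +
step 3: pivot 6/109 → sign +
signature = (3, 1, 0)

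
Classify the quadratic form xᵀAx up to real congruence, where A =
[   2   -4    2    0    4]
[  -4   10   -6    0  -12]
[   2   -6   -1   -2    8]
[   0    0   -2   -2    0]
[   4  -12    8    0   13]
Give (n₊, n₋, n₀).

Answer: (2, 3, 0)

Derivation:
step 0: pivot 2 → sign +
step 1: pivot 2 → sign +
step 2: pivot -5 → sign −
step 3: pivot -6/5 → sign −
step 4: pivot -3 → sign −
signature = (2, 3, 0)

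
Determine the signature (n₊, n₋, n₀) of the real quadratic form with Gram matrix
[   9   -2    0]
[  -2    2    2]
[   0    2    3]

Answer: (3, 0, 0)

Derivation:
step 0: pivot 9 → sign +
step 1: pivot 14/9 → sign +
step 2: pivot 3/7 → sign +
signature = (3, 0, 0)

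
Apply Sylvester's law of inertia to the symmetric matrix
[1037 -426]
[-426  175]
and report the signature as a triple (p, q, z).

step 0: pivot 1037 → sign +
step 1: pivot -1/1037 → sign −
signature = (1, 1, 0)

Answer: (1, 1, 0)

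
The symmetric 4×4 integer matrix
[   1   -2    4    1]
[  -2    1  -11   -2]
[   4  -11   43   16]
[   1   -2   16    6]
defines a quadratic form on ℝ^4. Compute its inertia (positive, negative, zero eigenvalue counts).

step 0: pivot 1 → sign +
step 1: pivot -3 → sign −
step 2: pivot 30 → sign +
step 3: pivot 1/5 → sign +
signature = (3, 1, 0)

Answer: (3, 1, 0)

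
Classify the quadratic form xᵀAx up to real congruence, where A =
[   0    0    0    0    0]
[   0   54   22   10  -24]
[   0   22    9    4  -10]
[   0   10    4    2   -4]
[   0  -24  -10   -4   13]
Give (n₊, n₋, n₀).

Answer: (3, 0, 2)

Derivation:
step 0: pivot 54 → sign +
step 1: pivot 1/27 → sign +
step 2: pivot 1 → sign +
step 3: row/col 3 already zero → sign 0
step 4: row/col 4 already zero → sign 0
signature = (3, 0, 2)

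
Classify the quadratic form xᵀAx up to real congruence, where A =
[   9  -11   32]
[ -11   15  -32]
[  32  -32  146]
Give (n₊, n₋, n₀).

Answer: (2, 1, 0)

Derivation:
step 0: pivot 9 → sign +
step 1: pivot 14/9 → sign +
step 2: pivot -2/7 → sign −
signature = (2, 1, 0)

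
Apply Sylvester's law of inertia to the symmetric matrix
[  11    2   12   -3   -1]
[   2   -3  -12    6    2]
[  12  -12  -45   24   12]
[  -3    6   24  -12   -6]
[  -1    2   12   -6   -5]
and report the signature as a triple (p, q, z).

Answer: (2, 3, 0)

Derivation:
step 0: pivot 11 → sign +
step 1: pivot -37/11 → sign −
step 2: pivot 63/37 → sign +
step 3: pivot -1/7 → sign −
step 4: pivot -1 → sign −
signature = (2, 3, 0)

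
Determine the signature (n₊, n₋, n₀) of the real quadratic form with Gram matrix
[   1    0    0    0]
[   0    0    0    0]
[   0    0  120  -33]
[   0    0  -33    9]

step 0: pivot 1 → sign +
step 1: pivot 120 → sign +
step 2: pivot -3/40 → sign −
step 3: row/col 3 already zero → sign 0
signature = (2, 1, 1)

Answer: (2, 1, 1)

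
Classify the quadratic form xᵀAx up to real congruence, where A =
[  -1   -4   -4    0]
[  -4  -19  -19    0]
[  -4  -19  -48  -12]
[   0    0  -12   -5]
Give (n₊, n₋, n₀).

step 0: pivot -1 → sign −
step 1: pivot -3 → sign −
step 2: pivot -29 → sign −
step 3: pivot -1/29 → sign −
signature = (0, 4, 0)

Answer: (0, 4, 0)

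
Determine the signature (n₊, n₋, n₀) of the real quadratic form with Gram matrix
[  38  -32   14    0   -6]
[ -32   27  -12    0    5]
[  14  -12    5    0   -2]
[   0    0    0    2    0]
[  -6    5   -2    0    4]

step 0: pivot 38 → sign +
step 1: pivot 1/19 → sign +
step 2: pivot -1 → sign −
step 3: pivot 2 → sign +
step 4: pivot 3 → sign +
signature = (4, 1, 0)

Answer: (4, 1, 0)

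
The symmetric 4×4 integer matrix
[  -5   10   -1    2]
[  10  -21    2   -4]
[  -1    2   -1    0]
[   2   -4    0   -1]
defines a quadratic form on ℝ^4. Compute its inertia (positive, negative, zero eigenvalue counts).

step 0: pivot -5 → sign −
step 1: pivot -1 → sign −
step 2: pivot -4/5 → sign −
step 3: row/col 3 already zero → sign 0
signature = (0, 3, 1)

Answer: (0, 3, 1)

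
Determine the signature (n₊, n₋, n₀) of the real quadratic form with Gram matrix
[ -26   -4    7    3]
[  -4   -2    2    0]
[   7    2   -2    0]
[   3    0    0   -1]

step 0: pivot -26 → sign −
step 1: pivot -18/13 → sign −
step 2: pivot 1/2 → sign +
step 3: pivot -1 → sign −
signature = (1, 3, 0)

Answer: (1, 3, 0)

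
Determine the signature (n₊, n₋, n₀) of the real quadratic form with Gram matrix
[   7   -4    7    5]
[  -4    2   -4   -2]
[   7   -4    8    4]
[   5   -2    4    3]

step 0: pivot 7 → sign +
step 1: pivot -2/7 → sign −
step 2: pivot 1 → sign +
step 3: pivot 1 → sign +
signature = (3, 1, 0)

Answer: (3, 1, 0)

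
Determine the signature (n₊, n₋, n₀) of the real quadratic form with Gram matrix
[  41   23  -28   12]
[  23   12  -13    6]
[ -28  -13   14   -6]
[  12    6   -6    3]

Answer: (3, 1, 0)

Derivation:
step 0: pivot 41 → sign +
step 1: pivot -37/41 → sign −
step 2: pivot 3 → sign +
step 3: pivot 3/37 → sign +
signature = (3, 1, 0)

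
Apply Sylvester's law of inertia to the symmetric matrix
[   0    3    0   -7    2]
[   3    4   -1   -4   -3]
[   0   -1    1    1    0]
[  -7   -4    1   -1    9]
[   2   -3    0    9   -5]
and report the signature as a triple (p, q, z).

step 0: pivot 4 → sign +
step 1: pivot -9/4 → sign −
step 2: pivot 1 → sign +
step 3: pivot 1/3 → sign +
step 4: pivot -1 → sign −
signature = (3, 2, 0)

Answer: (3, 2, 0)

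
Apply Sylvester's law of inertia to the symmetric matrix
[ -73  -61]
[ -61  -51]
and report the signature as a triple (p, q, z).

step 0: pivot -73 → sign −
step 1: pivot -2/73 → sign −
signature = (0, 2, 0)

Answer: (0, 2, 0)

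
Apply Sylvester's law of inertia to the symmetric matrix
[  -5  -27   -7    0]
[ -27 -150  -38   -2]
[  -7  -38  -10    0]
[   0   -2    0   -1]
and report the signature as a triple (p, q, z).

Answer: (0, 3, 1)

Derivation:
step 0: pivot -5 → sign −
step 1: pivot -21/5 → sign −
step 2: pivot -4/21 → sign −
step 3: row/col 3 already zero → sign 0
signature = (0, 3, 1)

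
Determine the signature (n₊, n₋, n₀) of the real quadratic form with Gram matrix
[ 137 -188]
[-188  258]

Answer: (2, 0, 0)

Derivation:
step 0: pivot 137 → sign +
step 1: pivot 2/137 → sign +
signature = (2, 0, 0)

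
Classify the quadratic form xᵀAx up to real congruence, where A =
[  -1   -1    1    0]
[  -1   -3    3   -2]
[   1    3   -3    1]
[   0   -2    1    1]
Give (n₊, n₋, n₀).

Answer: (1, 3, 0)

Derivation:
step 0: pivot -1 → sign −
step 1: pivot -2 → sign −
step 2: pivot 3 → sign +
step 3: pivot -1/3 → sign −
signature = (1, 3, 0)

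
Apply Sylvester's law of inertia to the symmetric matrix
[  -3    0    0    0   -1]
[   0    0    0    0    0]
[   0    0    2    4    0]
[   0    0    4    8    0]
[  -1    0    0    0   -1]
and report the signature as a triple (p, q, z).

step 0: pivot -3 → sign −
step 1: pivot 2 → sign +
step 2: pivot -2/3 → sign −
step 3: row/col 3 already zero → sign 0
step 4: row/col 4 already zero → sign 0
signature = (1, 2, 2)

Answer: (1, 2, 2)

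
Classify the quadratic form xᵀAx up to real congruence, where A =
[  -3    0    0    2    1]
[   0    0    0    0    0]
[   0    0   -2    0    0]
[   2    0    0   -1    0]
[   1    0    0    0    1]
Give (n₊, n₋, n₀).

step 0: pivot -3 → sign −
step 1: pivot -2 → sign −
step 2: pivot 1/3 → sign +
step 3: row/col 3 already zero → sign 0
step 4: row/col 4 already zero → sign 0
signature = (1, 2, 2)

Answer: (1, 2, 2)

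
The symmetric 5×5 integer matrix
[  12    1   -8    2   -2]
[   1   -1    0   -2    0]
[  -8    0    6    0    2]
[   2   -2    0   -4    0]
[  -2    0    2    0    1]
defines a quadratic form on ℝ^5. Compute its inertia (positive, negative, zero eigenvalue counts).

step 0: pivot 12 → sign +
step 1: pivot -13/12 → sign −
step 2: pivot 14/13 → sign +
step 3: pivot 1/7 → sign +
step 4: row/col 4 already zero → sign 0
signature = (3, 1, 1)

Answer: (3, 1, 1)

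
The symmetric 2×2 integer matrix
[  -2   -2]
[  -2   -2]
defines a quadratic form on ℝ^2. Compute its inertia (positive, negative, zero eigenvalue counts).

step 0: pivot -2 → sign −
step 1: row/col 1 already zero → sign 0
signature = (0, 1, 1)

Answer: (0, 1, 1)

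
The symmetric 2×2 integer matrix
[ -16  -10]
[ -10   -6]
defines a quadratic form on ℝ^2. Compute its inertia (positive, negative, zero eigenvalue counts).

step 0: pivot -16 → sign −
step 1: pivot 1/4 → sign +
signature = (1, 1, 0)

Answer: (1, 1, 0)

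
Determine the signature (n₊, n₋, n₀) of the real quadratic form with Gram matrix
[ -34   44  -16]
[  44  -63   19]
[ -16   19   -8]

Answer: (1, 2, 0)

Derivation:
step 0: pivot -34 → sign −
step 1: pivot -103/17 → sign −
step 2: pivot 1/103 → sign +
signature = (1, 2, 0)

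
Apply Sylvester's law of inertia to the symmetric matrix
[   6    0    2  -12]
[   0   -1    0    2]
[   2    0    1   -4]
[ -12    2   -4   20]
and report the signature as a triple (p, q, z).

Answer: (2, 1, 1)

Derivation:
step 0: pivot 6 → sign +
step 1: pivot -1 → sign −
step 2: pivot 1/3 → sign +
step 3: row/col 3 already zero → sign 0
signature = (2, 1, 1)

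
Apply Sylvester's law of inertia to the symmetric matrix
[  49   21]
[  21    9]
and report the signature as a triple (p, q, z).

Answer: (1, 0, 1)

Derivation:
step 0: pivot 49 → sign +
step 1: row/col 1 already zero → sign 0
signature = (1, 0, 1)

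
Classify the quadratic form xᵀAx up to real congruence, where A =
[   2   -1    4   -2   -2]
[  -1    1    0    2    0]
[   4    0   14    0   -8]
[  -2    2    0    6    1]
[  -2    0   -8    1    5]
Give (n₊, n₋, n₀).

step 0: pivot 2 → sign +
step 1: pivot 1/2 → sign +
step 2: pivot -2 → sign −
step 3: pivot 2 → sign +
step 4: pivot 1/2 → sign +
signature = (4, 1, 0)

Answer: (4, 1, 0)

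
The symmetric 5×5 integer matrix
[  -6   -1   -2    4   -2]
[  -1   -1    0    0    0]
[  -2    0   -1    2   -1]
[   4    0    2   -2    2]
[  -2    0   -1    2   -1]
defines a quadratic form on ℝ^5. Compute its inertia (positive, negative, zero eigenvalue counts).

step 0: pivot -6 → sign −
step 1: pivot -5/6 → sign −
step 2: pivot -1/5 → sign −
step 3: pivot 2 → sign +
step 4: row/col 4 already zero → sign 0
signature = (1, 3, 1)

Answer: (1, 3, 1)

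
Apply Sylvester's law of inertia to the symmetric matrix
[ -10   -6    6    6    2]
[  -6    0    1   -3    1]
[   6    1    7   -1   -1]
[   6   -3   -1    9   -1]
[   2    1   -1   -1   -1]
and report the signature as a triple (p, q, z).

step 0: pivot -10 → sign −
step 1: pivot 18/5 → sign +
step 2: pivot 157/18 → sign +
step 3: pivot -6/157 → sign −
step 4: row/col 4 already zero → sign 0
signature = (2, 2, 1)

Answer: (2, 2, 1)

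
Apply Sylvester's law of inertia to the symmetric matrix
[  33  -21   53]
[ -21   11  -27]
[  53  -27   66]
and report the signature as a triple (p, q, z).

step 0: pivot 33 → sign +
step 1: pivot -26/11 → sign −
step 2: pivot 1/39 → sign +
signature = (2, 1, 0)

Answer: (2, 1, 0)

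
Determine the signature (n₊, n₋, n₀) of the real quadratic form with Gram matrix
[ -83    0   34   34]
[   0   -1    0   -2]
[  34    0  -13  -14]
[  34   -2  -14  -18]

step 0: pivot -83 → sign −
step 1: pivot -1 → sign −
step 2: pivot 77/83 → sign +
step 3: pivot -6/77 → sign −
signature = (1, 3, 0)

Answer: (1, 3, 0)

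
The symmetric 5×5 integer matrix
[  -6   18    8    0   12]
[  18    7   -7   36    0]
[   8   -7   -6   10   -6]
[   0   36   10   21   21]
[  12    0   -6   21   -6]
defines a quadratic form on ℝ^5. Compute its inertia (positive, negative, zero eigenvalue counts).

Answer: (1, 4, 0)

Derivation:
step 0: pivot -6 → sign −
step 1: pivot 61 → sign +
step 2: pivot -13/183 → sign −
step 3: pivot -3/13 → sign −
step 4: pivot -3 → sign −
signature = (1, 4, 0)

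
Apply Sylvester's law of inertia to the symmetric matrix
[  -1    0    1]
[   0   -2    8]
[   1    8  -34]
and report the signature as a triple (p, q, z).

step 0: pivot -1 → sign −
step 1: pivot -2 → sign −
step 2: pivot -1 → sign −
signature = (0, 3, 0)

Answer: (0, 3, 0)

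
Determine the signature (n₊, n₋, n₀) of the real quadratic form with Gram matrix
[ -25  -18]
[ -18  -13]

Answer: (0, 2, 0)

Derivation:
step 0: pivot -25 → sign −
step 1: pivot -1/25 → sign −
signature = (0, 2, 0)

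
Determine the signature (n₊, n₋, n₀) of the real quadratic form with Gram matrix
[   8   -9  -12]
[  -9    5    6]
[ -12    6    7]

Answer: (1, 2, 0)

Derivation:
step 0: pivot 8 → sign +
step 1: pivot -41/8 → sign −
step 2: pivot -1/41 → sign −
signature = (1, 2, 0)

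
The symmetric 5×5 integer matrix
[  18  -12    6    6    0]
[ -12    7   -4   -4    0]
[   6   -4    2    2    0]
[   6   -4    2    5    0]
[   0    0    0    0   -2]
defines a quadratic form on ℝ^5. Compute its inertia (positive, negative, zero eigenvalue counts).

Answer: (2, 2, 1)

Derivation:
step 0: pivot 18 → sign +
step 1: pivot -1 → sign −
step 2: pivot 3 → sign +
step 3: pivot -2 → sign −
step 4: row/col 4 already zero → sign 0
signature = (2, 2, 1)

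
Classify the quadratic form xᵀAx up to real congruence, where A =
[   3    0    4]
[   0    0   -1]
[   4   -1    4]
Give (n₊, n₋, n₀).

step 0: pivot 3 → sign +
step 1: pivot -4/3 → sign −
step 2: pivot 3/4 → sign +
signature = (2, 1, 0)

Answer: (2, 1, 0)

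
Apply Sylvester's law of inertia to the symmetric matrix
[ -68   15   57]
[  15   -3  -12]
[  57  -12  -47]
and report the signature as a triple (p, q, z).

Answer: (1, 2, 0)

Derivation:
step 0: pivot -68 → sign −
step 1: pivot 21/68 → sign +
step 2: pivot -2/7 → sign −
signature = (1, 2, 0)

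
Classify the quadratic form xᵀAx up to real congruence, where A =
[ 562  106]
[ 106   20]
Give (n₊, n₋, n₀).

step 0: pivot 562 → sign +
step 1: pivot 2/281 → sign +
signature = (2, 0, 0)

Answer: (2, 0, 0)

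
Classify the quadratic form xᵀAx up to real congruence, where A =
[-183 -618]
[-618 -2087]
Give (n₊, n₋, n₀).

Answer: (1, 1, 0)

Derivation:
step 0: pivot -183 → sign −
step 1: pivot 1/61 → sign +
signature = (1, 1, 0)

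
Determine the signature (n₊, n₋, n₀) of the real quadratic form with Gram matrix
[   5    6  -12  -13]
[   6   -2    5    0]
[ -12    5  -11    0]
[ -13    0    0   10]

step 0: pivot 5 → sign +
step 1: pivot -46/5 → sign −
step 2: pivot 51/46 → sign +
step 3: pivot 1/17 → sign +
signature = (3, 1, 0)

Answer: (3, 1, 0)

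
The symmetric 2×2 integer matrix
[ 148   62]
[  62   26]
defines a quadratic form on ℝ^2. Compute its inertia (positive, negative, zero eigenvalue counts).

Answer: (2, 0, 0)

Derivation:
step 0: pivot 148 → sign +
step 1: pivot 1/37 → sign +
signature = (2, 0, 0)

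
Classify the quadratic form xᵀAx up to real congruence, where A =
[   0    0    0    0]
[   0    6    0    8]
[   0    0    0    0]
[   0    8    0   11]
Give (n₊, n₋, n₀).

step 0: pivot 6 → sign +
step 1: pivot 1/3 → sign +
step 2: row/col 2 already zero → sign 0
step 3: row/col 3 already zero → sign 0
signature = (2, 0, 2)

Answer: (2, 0, 2)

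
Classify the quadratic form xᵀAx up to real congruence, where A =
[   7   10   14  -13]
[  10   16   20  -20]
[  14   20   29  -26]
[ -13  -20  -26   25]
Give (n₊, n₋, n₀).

step 0: pivot 7 → sign +
step 1: pivot 12/7 → sign +
step 2: pivot 1 → sign +
step 3: pivot -1/3 → sign −
signature = (3, 1, 0)

Answer: (3, 1, 0)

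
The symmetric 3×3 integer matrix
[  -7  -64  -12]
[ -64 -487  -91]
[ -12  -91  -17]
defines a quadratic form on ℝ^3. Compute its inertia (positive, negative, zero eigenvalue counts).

Answer: (2, 1, 0)

Derivation:
step 0: pivot -7 → sign −
step 1: pivot 687/7 → sign +
step 2: pivot 2/687 → sign +
signature = (2, 1, 0)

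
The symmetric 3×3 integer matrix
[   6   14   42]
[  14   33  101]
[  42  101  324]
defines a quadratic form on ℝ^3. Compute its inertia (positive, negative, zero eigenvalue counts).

step 0: pivot 6 → sign +
step 1: pivot 1/3 → sign +
step 2: pivot 3 → sign +
signature = (3, 0, 0)

Answer: (3, 0, 0)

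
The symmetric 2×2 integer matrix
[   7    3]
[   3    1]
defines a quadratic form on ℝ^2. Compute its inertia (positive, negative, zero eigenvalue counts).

step 0: pivot 7 → sign +
step 1: pivot -2/7 → sign −
signature = (1, 1, 0)

Answer: (1, 1, 0)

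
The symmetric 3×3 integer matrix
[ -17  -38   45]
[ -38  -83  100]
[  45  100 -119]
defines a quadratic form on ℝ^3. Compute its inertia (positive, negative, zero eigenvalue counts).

Answer: (1, 2, 0)

Derivation:
step 0: pivot -17 → sign −
step 1: pivot 33/17 → sign +
step 2: pivot -2/33 → sign −
signature = (1, 2, 0)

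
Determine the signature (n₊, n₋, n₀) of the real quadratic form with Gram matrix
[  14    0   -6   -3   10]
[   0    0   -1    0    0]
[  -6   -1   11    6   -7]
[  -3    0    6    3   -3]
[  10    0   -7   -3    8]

step 0: pivot 14 → sign +
step 1: pivot 59/7 → sign +
step 2: pivot -7/59 → sign −
step 3: pivot 33/14 → sign +
step 4: pivot 6/11 → sign +
signature = (4, 1, 0)

Answer: (4, 1, 0)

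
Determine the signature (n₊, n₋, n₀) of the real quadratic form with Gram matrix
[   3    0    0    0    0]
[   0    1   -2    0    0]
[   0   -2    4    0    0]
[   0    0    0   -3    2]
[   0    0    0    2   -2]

step 0: pivot 3 → sign +
step 1: pivot 1 → sign +
step 2: pivot -3 → sign −
step 3: pivot -2/3 → sign −
step 4: row/col 4 already zero → sign 0
signature = (2, 2, 1)

Answer: (2, 2, 1)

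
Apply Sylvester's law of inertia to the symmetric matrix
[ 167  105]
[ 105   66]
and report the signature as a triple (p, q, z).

Answer: (1, 1, 0)

Derivation:
step 0: pivot 167 → sign +
step 1: pivot -3/167 → sign −
signature = (1, 1, 0)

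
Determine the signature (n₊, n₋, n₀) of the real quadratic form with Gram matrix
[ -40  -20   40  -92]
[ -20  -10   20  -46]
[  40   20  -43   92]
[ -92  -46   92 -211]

step 0: pivot -40 → sign −
step 1: pivot -3 → sign −
step 2: pivot 3/5 → sign +
step 3: row/col 3 already zero → sign 0
signature = (1, 2, 1)

Answer: (1, 2, 1)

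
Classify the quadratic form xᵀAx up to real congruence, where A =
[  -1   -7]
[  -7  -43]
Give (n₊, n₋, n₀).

step 0: pivot -1 → sign −
step 1: pivot 6 → sign +
signature = (1, 1, 0)

Answer: (1, 1, 0)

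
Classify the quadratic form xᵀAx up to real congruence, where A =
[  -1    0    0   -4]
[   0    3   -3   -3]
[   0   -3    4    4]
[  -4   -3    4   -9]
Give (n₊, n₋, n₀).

step 0: pivot -1 → sign −
step 1: pivot 3 → sign +
step 2: pivot 1 → sign +
step 3: pivot 3 → sign +
signature = (3, 1, 0)

Answer: (3, 1, 0)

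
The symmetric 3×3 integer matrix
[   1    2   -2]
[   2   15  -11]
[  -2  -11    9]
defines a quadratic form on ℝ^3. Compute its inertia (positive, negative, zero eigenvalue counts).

Answer: (3, 0, 0)

Derivation:
step 0: pivot 1 → sign +
step 1: pivot 11 → sign +
step 2: pivot 6/11 → sign +
signature = (3, 0, 0)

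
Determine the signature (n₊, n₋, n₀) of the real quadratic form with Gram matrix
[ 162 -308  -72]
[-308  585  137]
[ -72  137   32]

Answer: (2, 1, 0)

Derivation:
step 0: pivot 162 → sign +
step 1: pivot -47/81 → sign −
step 2: pivot 1/47 → sign +
signature = (2, 1, 0)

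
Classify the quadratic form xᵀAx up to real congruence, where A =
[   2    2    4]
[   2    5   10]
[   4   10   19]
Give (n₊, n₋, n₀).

Answer: (2, 1, 0)

Derivation:
step 0: pivot 2 → sign +
step 1: pivot 3 → sign +
step 2: pivot -1 → sign −
signature = (2, 1, 0)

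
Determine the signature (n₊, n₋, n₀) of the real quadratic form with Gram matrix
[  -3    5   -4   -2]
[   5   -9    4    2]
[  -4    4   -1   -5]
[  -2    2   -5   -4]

step 0: pivot -3 → sign −
step 1: pivot -2/3 → sign −
step 2: pivot 15 → sign +
step 3: pivot -3/5 → sign −
signature = (1, 3, 0)

Answer: (1, 3, 0)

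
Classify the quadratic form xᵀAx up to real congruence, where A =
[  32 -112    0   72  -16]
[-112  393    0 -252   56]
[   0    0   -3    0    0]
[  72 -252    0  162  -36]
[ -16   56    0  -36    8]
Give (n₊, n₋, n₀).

Answer: (2, 1, 2)

Derivation:
step 0: pivot 32 → sign +
step 1: pivot 1 → sign +
step 2: pivot -3 → sign −
step 3: row/col 3 already zero → sign 0
step 4: row/col 4 already zero → sign 0
signature = (2, 1, 2)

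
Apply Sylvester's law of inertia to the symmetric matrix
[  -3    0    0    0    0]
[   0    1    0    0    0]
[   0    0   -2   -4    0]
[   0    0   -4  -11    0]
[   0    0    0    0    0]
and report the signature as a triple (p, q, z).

Answer: (1, 3, 1)

Derivation:
step 0: pivot -3 → sign −
step 1: pivot 1 → sign +
step 2: pivot -2 → sign −
step 3: pivot -3 → sign −
step 4: row/col 4 already zero → sign 0
signature = (1, 3, 1)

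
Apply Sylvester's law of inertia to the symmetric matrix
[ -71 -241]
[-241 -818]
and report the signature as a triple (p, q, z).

Answer: (1, 1, 0)

Derivation:
step 0: pivot -71 → sign −
step 1: pivot 3/71 → sign +
signature = (1, 1, 0)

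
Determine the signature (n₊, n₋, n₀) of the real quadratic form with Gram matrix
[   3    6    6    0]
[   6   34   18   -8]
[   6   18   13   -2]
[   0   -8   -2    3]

Answer: (3, 1, 0)

Derivation:
step 0: pivot 3 → sign +
step 1: pivot 22 → sign +
step 2: pivot -7/11 → sign −
step 3: pivot 1/7 → sign +
signature = (3, 1, 0)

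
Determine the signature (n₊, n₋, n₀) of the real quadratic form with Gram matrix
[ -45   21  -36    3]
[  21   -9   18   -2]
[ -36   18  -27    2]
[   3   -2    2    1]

step 0: pivot -45 → sign −
step 1: pivot 4/5 → sign +
step 2: pivot 3/4 → sign +
step 3: pivot -1/3 → sign −
signature = (2, 2, 0)

Answer: (2, 2, 0)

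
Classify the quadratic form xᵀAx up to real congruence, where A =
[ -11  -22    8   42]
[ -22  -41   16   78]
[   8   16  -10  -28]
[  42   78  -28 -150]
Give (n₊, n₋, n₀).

Answer: (1, 3, 0)

Derivation:
step 0: pivot -11 → sign −
step 1: pivot 3 → sign +
step 2: pivot -46/11 → sign −
step 3: pivot -2/23 → sign −
signature = (1, 3, 0)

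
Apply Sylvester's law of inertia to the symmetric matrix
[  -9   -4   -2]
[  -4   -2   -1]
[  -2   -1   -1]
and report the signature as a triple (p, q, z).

step 0: pivot -9 → sign −
step 1: pivot -2/9 → sign −
step 2: pivot -1/2 → sign −
signature = (0, 3, 0)

Answer: (0, 3, 0)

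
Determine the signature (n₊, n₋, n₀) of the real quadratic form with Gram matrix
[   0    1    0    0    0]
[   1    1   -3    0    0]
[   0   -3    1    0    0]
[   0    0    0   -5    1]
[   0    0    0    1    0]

Answer: (3, 2, 0)

Derivation:
step 0: pivot 1 → sign +
step 1: pivot -1 → sign −
step 2: pivot 1 → sign +
step 3: pivot -5 → sign −
step 4: pivot 1/5 → sign +
signature = (3, 2, 0)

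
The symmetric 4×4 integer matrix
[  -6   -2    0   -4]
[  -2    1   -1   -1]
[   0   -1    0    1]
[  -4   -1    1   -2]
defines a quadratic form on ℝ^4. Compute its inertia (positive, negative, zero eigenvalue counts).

Answer: (2, 2, 0)

Derivation:
step 0: pivot -6 → sign −
step 1: pivot 5/3 → sign +
step 2: pivot -3/5 → sign −
step 3: pivot 3 → sign +
signature = (2, 2, 0)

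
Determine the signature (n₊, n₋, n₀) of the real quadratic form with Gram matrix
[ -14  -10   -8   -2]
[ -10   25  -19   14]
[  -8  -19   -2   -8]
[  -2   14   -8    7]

step 0: pivot -14 → sign −
step 1: pivot 225/7 → sign +
step 2: pivot -73/25 → sign −
step 3: pivot -3/73 → sign −
signature = (1, 3, 0)

Answer: (1, 3, 0)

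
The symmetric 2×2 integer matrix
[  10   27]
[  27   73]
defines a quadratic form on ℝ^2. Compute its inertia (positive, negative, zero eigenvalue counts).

Answer: (2, 0, 0)

Derivation:
step 0: pivot 10 → sign +
step 1: pivot 1/10 → sign +
signature = (2, 0, 0)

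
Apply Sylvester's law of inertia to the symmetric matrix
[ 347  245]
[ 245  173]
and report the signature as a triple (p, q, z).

Answer: (2, 0, 0)

Derivation:
step 0: pivot 347 → sign +
step 1: pivot 6/347 → sign +
signature = (2, 0, 0)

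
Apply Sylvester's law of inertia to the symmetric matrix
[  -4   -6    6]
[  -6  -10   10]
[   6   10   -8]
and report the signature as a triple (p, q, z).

Answer: (1, 2, 0)

Derivation:
step 0: pivot -4 → sign −
step 1: pivot -1 → sign −
step 2: pivot 2 → sign +
signature = (1, 2, 0)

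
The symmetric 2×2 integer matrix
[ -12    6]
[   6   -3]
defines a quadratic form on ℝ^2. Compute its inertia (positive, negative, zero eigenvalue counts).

step 0: pivot -12 → sign −
step 1: row/col 1 already zero → sign 0
signature = (0, 1, 1)

Answer: (0, 1, 1)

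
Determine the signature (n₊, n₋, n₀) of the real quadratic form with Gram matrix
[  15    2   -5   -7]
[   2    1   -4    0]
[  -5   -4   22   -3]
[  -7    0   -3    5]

Answer: (4, 0, 0)

Derivation:
step 0: pivot 15 → sign +
step 1: pivot 11/15 → sign +
step 2: pivot 57/11 → sign +
step 3: pivot 6/19 → sign +
signature = (4, 0, 0)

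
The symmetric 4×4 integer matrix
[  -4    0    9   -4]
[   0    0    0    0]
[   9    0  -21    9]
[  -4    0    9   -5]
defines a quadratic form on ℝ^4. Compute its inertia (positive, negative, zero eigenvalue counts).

Answer: (0, 3, 1)

Derivation:
step 0: pivot -4 → sign −
step 1: pivot -3/4 → sign −
step 2: pivot -1 → sign −
step 3: row/col 3 already zero → sign 0
signature = (0, 3, 1)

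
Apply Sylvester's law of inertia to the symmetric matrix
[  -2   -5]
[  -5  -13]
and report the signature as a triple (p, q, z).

Answer: (0, 2, 0)

Derivation:
step 0: pivot -2 → sign −
step 1: pivot -1/2 → sign −
signature = (0, 2, 0)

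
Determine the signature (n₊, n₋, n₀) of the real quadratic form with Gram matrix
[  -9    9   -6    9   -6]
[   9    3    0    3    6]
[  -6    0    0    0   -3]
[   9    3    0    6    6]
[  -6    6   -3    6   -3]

step 0: pivot -9 → sign −
step 1: pivot 12 → sign +
step 2: pivot 1 → sign +
step 3: pivot 3 → sign +
step 4: row/col 4 already zero → sign 0
signature = (3, 1, 1)

Answer: (3, 1, 1)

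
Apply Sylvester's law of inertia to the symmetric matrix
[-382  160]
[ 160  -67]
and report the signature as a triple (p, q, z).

Answer: (1, 1, 0)

Derivation:
step 0: pivot -382 → sign −
step 1: pivot 3/191 → sign +
signature = (1, 1, 0)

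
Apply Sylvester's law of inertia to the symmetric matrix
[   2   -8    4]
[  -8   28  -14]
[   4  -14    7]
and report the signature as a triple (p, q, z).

step 0: pivot 2 → sign +
step 1: pivot -4 → sign −
step 2: row/col 2 already zero → sign 0
signature = (1, 1, 1)

Answer: (1, 1, 1)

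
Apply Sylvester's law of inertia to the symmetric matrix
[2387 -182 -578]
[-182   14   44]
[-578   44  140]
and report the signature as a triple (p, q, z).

step 0: pivot 2387 → sign +
step 1: pivot 42/341 → sign +
step 2: row/col 2 already zero → sign 0
signature = (2, 0, 1)

Answer: (2, 0, 1)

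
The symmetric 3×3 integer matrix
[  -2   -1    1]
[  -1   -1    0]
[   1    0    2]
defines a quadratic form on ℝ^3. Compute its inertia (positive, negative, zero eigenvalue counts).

Answer: (1, 2, 0)

Derivation:
step 0: pivot -2 → sign −
step 1: pivot -1/2 → sign −
step 2: pivot 3 → sign +
signature = (1, 2, 0)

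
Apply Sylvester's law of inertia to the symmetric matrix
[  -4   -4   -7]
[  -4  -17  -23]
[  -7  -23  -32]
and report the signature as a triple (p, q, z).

Answer: (0, 3, 0)

Derivation:
step 0: pivot -4 → sign −
step 1: pivot -13 → sign −
step 2: pivot -3/52 → sign −
signature = (0, 3, 0)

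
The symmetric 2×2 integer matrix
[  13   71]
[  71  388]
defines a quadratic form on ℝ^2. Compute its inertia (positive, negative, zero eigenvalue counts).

Answer: (2, 0, 0)

Derivation:
step 0: pivot 13 → sign +
step 1: pivot 3/13 → sign +
signature = (2, 0, 0)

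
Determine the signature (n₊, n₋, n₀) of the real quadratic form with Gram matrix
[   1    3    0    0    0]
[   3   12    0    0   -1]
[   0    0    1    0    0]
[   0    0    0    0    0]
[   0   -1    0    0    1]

Answer: (4, 0, 1)

Derivation:
step 0: pivot 1 → sign +
step 1: pivot 3 → sign +
step 2: pivot 1 → sign +
step 3: pivot 2/3 → sign +
step 4: row/col 4 already zero → sign 0
signature = (4, 0, 1)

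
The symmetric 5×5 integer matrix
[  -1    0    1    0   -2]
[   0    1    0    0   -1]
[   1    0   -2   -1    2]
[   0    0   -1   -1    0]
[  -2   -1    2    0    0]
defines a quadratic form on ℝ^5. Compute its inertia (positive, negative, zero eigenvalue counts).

step 0: pivot -1 → sign −
step 1: pivot 1 → sign +
step 2: pivot -1 → sign −
step 3: pivot 3 → sign +
step 4: row/col 4 already zero → sign 0
signature = (2, 2, 1)

Answer: (2, 2, 1)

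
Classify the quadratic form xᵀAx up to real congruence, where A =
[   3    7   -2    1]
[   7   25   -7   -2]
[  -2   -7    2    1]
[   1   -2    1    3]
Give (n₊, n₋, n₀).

step 0: pivot 3 → sign +
step 1: pivot 26/3 → sign +
step 2: pivot 1/26 → sign +
step 3: pivot -6 → sign −
signature = (3, 1, 0)

Answer: (3, 1, 0)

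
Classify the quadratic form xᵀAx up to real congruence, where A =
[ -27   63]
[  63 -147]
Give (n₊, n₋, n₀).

step 0: pivot -27 → sign −
step 1: row/col 1 already zero → sign 0
signature = (0, 1, 1)

Answer: (0, 1, 1)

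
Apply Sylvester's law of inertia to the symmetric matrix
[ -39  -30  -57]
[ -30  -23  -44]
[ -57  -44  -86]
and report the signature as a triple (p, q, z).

Answer: (1, 2, 0)

Derivation:
step 0: pivot -39 → sign −
step 1: pivot 1/13 → sign +
step 2: pivot -3 → sign −
signature = (1, 2, 0)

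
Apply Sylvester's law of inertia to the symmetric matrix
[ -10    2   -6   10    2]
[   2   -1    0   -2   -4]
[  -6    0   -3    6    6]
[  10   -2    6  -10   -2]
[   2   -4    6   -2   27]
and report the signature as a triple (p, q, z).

step 0: pivot -10 → sign −
step 1: pivot -3/5 → sign −
step 2: pivot 3 → sign +
step 3: pivot 1 → sign +
step 4: row/col 4 already zero → sign 0
signature = (2, 2, 1)

Answer: (2, 2, 1)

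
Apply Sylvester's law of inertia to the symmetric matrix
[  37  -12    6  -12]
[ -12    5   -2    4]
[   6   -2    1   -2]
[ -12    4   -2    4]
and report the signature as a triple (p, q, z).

step 0: pivot 37 → sign +
step 1: pivot 41/37 → sign +
step 2: pivot 1/41 → sign +
step 3: row/col 3 already zero → sign 0
signature = (3, 0, 1)

Answer: (3, 0, 1)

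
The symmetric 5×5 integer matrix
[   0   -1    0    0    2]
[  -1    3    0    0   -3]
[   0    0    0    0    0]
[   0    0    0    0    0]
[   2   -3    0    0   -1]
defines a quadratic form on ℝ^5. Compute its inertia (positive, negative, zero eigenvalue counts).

Answer: (1, 2, 2)

Derivation:
step 0: pivot 3 → sign +
step 1: pivot -1/3 → sign −
step 2: pivot -1 → sign −
step 3: row/col 3 already zero → sign 0
step 4: row/col 4 already zero → sign 0
signature = (1, 2, 2)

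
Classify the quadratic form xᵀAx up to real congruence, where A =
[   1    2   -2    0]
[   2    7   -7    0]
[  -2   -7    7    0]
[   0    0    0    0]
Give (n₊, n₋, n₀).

step 0: pivot 1 → sign +
step 1: pivot 3 → sign +
step 2: row/col 2 already zero → sign 0
step 3: row/col 3 already zero → sign 0
signature = (2, 0, 2)

Answer: (2, 0, 2)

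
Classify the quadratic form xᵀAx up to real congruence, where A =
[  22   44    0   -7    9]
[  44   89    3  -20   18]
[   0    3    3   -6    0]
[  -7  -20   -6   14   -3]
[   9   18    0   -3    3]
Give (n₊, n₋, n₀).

Answer: (2, 3, 0)

Derivation:
step 0: pivot 22 → sign +
step 1: pivot 1 → sign +
step 2: pivot -6 → sign −
step 3: pivot -5/22 → sign −
step 4: pivot -3/5 → sign −
signature = (2, 3, 0)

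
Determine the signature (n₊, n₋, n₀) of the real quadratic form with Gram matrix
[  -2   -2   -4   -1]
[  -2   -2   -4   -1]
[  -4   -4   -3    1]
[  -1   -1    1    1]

Answer: (1, 2, 1)

Derivation:
step 0: pivot -2 → sign −
step 1: pivot 5 → sign +
step 2: pivot -3/10 → sign −
step 3: row/col 3 already zero → sign 0
signature = (1, 2, 1)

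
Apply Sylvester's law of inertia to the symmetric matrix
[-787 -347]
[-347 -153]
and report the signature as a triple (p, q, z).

Answer: (0, 2, 0)

Derivation:
step 0: pivot -787 → sign −
step 1: pivot -2/787 → sign −
signature = (0, 2, 0)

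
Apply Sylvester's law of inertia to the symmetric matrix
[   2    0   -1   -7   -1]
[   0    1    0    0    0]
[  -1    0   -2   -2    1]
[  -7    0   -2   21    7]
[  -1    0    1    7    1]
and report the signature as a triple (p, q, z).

Answer: (3, 2, 0)

Derivation:
step 0: pivot 2 → sign +
step 1: pivot 1 → sign +
step 2: pivot -5/2 → sign −
step 3: pivot 43/5 → sign +
step 4: pivot -3/43 → sign −
signature = (3, 2, 0)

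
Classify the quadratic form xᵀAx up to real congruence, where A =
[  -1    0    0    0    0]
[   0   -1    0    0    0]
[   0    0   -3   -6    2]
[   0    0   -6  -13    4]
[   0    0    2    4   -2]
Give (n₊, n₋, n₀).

step 0: pivot -1 → sign −
step 1: pivot -1 → sign −
step 2: pivot -3 → sign −
step 3: pivot -1 → sign −
step 4: pivot -2/3 → sign −
signature = (0, 5, 0)

Answer: (0, 5, 0)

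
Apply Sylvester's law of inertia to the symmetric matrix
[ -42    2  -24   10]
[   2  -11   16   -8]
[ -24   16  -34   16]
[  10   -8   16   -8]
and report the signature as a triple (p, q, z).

step 0: pivot -42 → sign −
step 1: pivot -229/21 → sign −
step 2: pivot -10/229 → sign −
step 3: pivot -2/5 → sign −
signature = (0, 4, 0)

Answer: (0, 4, 0)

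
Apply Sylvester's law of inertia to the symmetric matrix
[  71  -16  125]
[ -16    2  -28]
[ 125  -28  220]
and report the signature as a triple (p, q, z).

step 0: pivot 71 → sign +
step 1: pivot -114/71 → sign −
step 2: pivot -1/19 → sign −
signature = (1, 2, 0)

Answer: (1, 2, 0)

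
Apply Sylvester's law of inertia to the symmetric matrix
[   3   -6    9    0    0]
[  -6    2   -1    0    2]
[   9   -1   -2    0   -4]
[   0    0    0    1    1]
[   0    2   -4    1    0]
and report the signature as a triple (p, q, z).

Answer: (3, 2, 0)

Derivation:
step 0: pivot 3 → sign +
step 1: pivot -10 → sign −
step 2: pivot -1/10 → sign −
step 3: pivot 1 → sign +
step 4: pivot 3 → sign +
signature = (3, 2, 0)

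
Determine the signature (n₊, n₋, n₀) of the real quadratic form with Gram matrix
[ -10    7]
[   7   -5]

step 0: pivot -10 → sign −
step 1: pivot -1/10 → sign −
signature = (0, 2, 0)

Answer: (0, 2, 0)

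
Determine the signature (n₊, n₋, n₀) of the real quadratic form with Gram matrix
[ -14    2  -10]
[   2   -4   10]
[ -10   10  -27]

Answer: (0, 3, 0)

Derivation:
step 0: pivot -14 → sign −
step 1: pivot -26/7 → sign −
step 2: pivot -1/13 → sign −
signature = (0, 3, 0)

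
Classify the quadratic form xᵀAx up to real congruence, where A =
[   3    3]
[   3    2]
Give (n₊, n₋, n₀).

step 0: pivot 3 → sign +
step 1: pivot -1 → sign −
signature = (1, 1, 0)

Answer: (1, 1, 0)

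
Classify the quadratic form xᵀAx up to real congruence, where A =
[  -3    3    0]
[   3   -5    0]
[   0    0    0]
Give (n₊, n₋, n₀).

Answer: (0, 2, 1)

Derivation:
step 0: pivot -3 → sign −
step 1: pivot -2 → sign −
step 2: row/col 2 already zero → sign 0
signature = (0, 2, 1)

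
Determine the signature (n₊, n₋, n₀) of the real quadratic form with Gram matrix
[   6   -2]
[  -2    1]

Answer: (2, 0, 0)

Derivation:
step 0: pivot 6 → sign +
step 1: pivot 1/3 → sign +
signature = (2, 0, 0)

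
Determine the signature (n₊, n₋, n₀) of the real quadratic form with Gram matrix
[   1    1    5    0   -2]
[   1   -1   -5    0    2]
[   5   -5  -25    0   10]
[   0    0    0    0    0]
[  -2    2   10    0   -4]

Answer: (1, 1, 3)

Derivation:
step 0: pivot 1 → sign +
step 1: pivot -2 → sign −
step 2: row/col 2 already zero → sign 0
step 3: row/col 3 already zero → sign 0
step 4: row/col 4 already zero → sign 0
signature = (1, 1, 3)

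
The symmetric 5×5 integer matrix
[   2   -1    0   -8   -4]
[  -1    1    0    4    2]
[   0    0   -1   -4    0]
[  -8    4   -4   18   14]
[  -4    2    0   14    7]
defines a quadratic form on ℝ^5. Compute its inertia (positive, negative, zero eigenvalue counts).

Answer: (3, 2, 0)

Derivation:
step 0: pivot 2 → sign +
step 1: pivot 1/2 → sign +
step 2: pivot -1 → sign −
step 3: pivot 2 → sign +
step 4: pivot -3 → sign −
signature = (3, 2, 0)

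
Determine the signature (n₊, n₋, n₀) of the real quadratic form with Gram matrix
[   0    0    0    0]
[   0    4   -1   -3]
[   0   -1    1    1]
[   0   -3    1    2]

step 0: pivot 4 → sign +
step 1: pivot 3/4 → sign +
step 2: pivot -1/3 → sign −
step 3: row/col 3 already zero → sign 0
signature = (2, 1, 1)

Answer: (2, 1, 1)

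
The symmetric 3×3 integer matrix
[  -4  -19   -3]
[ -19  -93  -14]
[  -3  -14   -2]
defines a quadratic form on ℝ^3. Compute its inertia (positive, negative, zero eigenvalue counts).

Answer: (1, 2, 0)

Derivation:
step 0: pivot -4 → sign −
step 1: pivot -11/4 → sign −
step 2: pivot 3/11 → sign +
signature = (1, 2, 0)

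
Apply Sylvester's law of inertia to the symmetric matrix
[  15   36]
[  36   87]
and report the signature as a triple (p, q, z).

step 0: pivot 15 → sign +
step 1: pivot 3/5 → sign +
signature = (2, 0, 0)

Answer: (2, 0, 0)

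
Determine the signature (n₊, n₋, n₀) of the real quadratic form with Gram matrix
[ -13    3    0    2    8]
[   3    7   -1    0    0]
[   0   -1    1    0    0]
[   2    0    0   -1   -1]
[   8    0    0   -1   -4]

step 0: pivot -13 → sign −
step 1: pivot 100/13 → sign +
step 2: pivot 87/100 → sign +
step 3: pivot -21/29 → sign −
step 4: pivot 3/7 → sign +
signature = (3, 2, 0)

Answer: (3, 2, 0)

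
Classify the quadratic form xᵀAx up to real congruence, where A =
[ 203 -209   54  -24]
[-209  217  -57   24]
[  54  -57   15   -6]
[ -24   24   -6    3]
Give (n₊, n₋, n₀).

step 0: pivot 203 → sign +
step 1: pivot 370/203 → sign +
step 2: pivot -33/74 → sign −
step 3: pivot -3/55 → sign −
signature = (2, 2, 0)

Answer: (2, 2, 0)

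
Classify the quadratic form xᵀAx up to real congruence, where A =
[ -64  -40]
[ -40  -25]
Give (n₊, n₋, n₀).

Answer: (0, 1, 1)

Derivation:
step 0: pivot -64 → sign −
step 1: row/col 1 already zero → sign 0
signature = (0, 1, 1)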